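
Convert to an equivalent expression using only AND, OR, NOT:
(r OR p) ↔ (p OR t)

((r OR p) AND (p OR t)) OR (NOT (r OR p) AND NOT (p OR t))
(Biconditional = both true or both false)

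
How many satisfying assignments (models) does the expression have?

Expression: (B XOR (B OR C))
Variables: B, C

Satisfying assignments: (0,1)
Count: 1 out of 4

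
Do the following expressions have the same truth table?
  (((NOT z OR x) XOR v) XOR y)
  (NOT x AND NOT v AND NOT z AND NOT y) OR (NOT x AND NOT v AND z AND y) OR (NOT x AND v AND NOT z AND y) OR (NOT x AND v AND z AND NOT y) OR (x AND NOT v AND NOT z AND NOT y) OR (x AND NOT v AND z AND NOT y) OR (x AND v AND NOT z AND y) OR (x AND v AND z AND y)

Yes, they are equivalent — the two output columns agree on all 16 assignments:
x | v | z | y | Expression 1 | Expression 2
-------------------------------------------
0 | 0 | 0 | 0 | 1 | 1
0 | 0 | 0 | 1 | 0 | 0
0 | 0 | 1 | 0 | 0 | 0
0 | 0 | 1 | 1 | 1 | 1
0 | 1 | 0 | 0 | 0 | 0
0 | 1 | 0 | 1 | 1 | 1
0 | 1 | 1 | 0 | 1 | 1
0 | 1 | 1 | 1 | 0 | 0
1 | 0 | 0 | 0 | 1 | 1
1 | 0 | 0 | 1 | 0 | 0
1 | 0 | 1 | 0 | 1 | 1
1 | 0 | 1 | 1 | 0 | 0
1 | 1 | 0 | 0 | 0 | 0
1 | 1 | 0 | 1 | 1 | 1
1 | 1 | 1 | 0 | 0 | 0
1 | 1 | 1 | 1 | 1 | 1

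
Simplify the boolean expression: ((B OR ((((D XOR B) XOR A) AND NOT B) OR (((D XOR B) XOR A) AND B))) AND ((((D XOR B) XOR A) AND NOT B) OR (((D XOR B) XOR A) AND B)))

By absorption (E AND (E OR v) = E) then distribution ((E AND v) OR (E AND NOT v) = E):
= ((D XOR B) XOR A)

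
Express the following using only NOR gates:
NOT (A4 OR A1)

(((A4 NOR A1) NOR (A4 NOR A1)) NOR ((A4 NOR A1) NOR (A4 NOR A1)))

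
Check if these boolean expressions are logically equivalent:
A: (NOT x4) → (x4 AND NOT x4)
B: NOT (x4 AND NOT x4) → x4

Yes, Contrapositive is always equivalent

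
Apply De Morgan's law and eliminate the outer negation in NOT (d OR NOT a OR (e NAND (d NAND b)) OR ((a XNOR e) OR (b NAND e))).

NOT d AND a AND NOT (e NAND (d NAND b)) AND NOT ((a XNOR e) OR (b NAND e))
De Morgan's: NOT(OR of terms) = AND of negations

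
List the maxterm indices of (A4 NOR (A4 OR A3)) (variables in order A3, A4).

ΠM(1, 2, 3) = (A3 OR NOT A4) AND (NOT A3 OR A4) AND (NOT A3 OR NOT A4)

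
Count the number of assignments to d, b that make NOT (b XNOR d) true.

Satisfying assignments: (0,1), (1,0)
Count: 2 out of 4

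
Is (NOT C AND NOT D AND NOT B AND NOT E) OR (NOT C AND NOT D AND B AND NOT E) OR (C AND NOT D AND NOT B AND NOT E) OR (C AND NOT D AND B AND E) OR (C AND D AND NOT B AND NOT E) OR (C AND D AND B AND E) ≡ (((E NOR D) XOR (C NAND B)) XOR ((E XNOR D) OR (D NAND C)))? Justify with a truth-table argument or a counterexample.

Yes, they are equivalent — the two output columns agree on all 16 assignments:
C | D | B | E | Expression 1 | Expression 2
-------------------------------------------
0 | 0 | 0 | 0 | 1 | 1
0 | 0 | 0 | 1 | 0 | 0
0 | 0 | 1 | 0 | 1 | 1
0 | 0 | 1 | 1 | 0 | 0
0 | 1 | 0 | 0 | 0 | 0
0 | 1 | 0 | 1 | 0 | 0
0 | 1 | 1 | 0 | 0 | 0
0 | 1 | 1 | 1 | 0 | 0
1 | 0 | 0 | 0 | 1 | 1
1 | 0 | 0 | 1 | 0 | 0
1 | 0 | 1 | 0 | 0 | 0
1 | 0 | 1 | 1 | 1 | 1
1 | 1 | 0 | 0 | 1 | 1
1 | 1 | 0 | 1 | 0 | 0
1 | 1 | 1 | 0 | 0 | 0
1 | 1 | 1 | 1 | 1 | 1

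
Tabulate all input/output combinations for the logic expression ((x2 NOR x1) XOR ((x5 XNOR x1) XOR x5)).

x2 | x1 | x5 | Output
---------------------
0 | 0 | 0 | 0
0 | 0 | 1 | 0
0 | 1 | 0 | 0
0 | 1 | 1 | 0
1 | 0 | 0 | 1
1 | 0 | 1 | 1
1 | 1 | 0 | 0
1 | 1 | 1 | 0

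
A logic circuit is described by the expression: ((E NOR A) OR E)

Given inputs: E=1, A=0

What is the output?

Substituting: ((1 NOR 0) OR 1)
= 1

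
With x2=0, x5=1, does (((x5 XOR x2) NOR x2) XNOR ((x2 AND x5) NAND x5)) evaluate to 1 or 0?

Substituting: (((1 XOR 0) NOR 0) XNOR ((0 AND 1) NAND 1))
= 0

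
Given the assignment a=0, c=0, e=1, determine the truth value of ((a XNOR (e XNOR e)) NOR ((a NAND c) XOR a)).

Substituting: ((0 XNOR (1 XNOR 1)) NOR ((0 NAND 0) XOR 0))
= 0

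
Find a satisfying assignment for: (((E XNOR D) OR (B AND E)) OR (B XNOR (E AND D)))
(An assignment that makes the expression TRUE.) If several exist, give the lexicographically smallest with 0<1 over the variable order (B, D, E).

B=0, D=0, E=0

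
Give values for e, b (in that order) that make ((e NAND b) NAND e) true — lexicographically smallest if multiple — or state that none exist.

e=0, b=0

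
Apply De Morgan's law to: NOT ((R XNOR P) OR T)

NOT (R XNOR P) AND NOT T
De Morgan's: NOT(OR of terms) = AND of negations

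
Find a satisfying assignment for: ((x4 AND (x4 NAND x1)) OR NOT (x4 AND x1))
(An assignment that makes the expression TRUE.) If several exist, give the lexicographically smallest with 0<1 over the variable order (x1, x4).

x1=0, x4=0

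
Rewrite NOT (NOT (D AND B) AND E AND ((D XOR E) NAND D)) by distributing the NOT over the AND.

(D AND B) OR NOT E OR NOT ((D XOR E) NAND D)
De Morgan's: NOT(AND of terms) = OR of negations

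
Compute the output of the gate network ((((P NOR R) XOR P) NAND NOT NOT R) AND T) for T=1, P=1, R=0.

Substituting: ((((1 NOR 0) XOR 1) NAND NOT NOT 0) AND 1)
= 1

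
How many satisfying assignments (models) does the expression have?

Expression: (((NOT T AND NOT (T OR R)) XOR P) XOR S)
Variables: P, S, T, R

Satisfying assignments: (0,0,0,0), (0,1,0,1), (0,1,1,0), (0,1,1,1), (1,0,0,1), (1,0,1,0), (1,0,1,1), (1,1,0,0)
Count: 8 out of 16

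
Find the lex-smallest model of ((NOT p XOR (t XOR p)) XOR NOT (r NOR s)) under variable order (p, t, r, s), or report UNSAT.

p=0, t=0, r=0, s=0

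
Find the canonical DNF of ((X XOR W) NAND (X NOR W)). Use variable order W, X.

(NOT W AND NOT X) OR (NOT W AND X) OR (W AND NOT X) OR (W AND X)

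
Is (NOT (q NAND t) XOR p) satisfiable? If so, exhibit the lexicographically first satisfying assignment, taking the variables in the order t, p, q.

t=0, p=1, q=0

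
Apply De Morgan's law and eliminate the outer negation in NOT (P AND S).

NOT P OR NOT S
De Morgan's: NOT(AND of terms) = OR of negations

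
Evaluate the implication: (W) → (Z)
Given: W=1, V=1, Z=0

Antecedent (W) = 1; consequent (Z) = 0.
1 → 0 = 0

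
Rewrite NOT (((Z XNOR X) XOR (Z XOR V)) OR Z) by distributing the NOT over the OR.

NOT ((Z XNOR X) XOR (Z XOR V)) AND NOT Z
De Morgan's: NOT(OR of terms) = AND of negations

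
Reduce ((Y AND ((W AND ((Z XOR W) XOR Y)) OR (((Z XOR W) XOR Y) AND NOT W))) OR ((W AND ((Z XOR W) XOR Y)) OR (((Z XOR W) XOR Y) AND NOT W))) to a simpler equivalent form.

By absorption (E OR (E AND v) = E) then distribution ((E AND v) OR (E AND NOT v) = E):
= ((Z XOR W) XOR Y)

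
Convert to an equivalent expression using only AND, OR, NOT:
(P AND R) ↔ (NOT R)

((P AND R) AND (NOT R)) OR (NOT (P AND R) AND R)
(Biconditional = both true or both false)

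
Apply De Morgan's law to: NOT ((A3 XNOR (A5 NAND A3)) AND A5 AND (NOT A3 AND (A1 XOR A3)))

NOT (A3 XNOR (A5 NAND A3)) OR NOT A5 OR NOT (NOT A3 AND (A1 XOR A3))
De Morgan's: NOT(AND of terms) = OR of negations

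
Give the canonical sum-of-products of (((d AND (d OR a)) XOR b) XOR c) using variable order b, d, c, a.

Σm(2, 3, 4, 5, 8, 9, 14, 15) = (NOT b AND NOT d AND c AND NOT a) OR (NOT b AND NOT d AND c AND a) OR (NOT b AND d AND NOT c AND NOT a) OR (NOT b AND d AND NOT c AND a) OR (b AND NOT d AND NOT c AND NOT a) OR (b AND NOT d AND NOT c AND a) OR (b AND d AND c AND NOT a) OR (b AND d AND c AND a)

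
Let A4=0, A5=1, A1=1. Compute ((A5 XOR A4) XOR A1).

Substituting: ((1 XOR 0) XOR 1)
= 0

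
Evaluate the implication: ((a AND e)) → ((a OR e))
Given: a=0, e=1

Antecedent ((a AND e)) = 0; consequent ((a OR e)) = 1.
0 → 1 = 1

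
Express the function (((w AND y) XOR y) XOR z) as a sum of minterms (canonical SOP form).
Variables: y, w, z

Σm(1, 3, 4, 7) = (NOT y AND NOT w AND z) OR (NOT y AND w AND z) OR (y AND NOT w AND NOT z) OR (y AND w AND z)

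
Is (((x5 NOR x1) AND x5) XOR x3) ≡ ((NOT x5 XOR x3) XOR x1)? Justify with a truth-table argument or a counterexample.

No. Counterexample: with x3=0, x5=0, x1=0, Expression 1 = 0 but Expression 2 = 1.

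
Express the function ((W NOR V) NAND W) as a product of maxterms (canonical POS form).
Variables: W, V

ΠM() = TRUE (no maxterms)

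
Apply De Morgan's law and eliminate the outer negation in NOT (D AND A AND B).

NOT D OR NOT A OR NOT B
De Morgan's: NOT(AND of terms) = OR of negations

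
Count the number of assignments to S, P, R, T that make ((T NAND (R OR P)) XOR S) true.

Satisfying assignments: (0,0,0,0), (0,0,0,1), (0,0,1,0), (0,1,0,0), (0,1,1,0), (1,0,1,1), (1,1,0,1), (1,1,1,1)
Count: 8 out of 16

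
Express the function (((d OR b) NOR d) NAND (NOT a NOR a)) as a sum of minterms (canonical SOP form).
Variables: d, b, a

Σm(0, 1, 2, 3, 4, 5, 6, 7) = (NOT d AND NOT b AND NOT a) OR (NOT d AND NOT b AND a) OR (NOT d AND b AND NOT a) OR (NOT d AND b AND a) OR (d AND NOT b AND NOT a) OR (d AND NOT b AND a) OR (d AND b AND NOT a) OR (d AND b AND a)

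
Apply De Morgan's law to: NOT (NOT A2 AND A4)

A2 OR NOT A4
De Morgan's: NOT(AND of terms) = OR of negations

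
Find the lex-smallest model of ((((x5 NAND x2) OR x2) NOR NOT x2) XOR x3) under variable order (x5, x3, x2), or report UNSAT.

x5=0, x3=1, x2=0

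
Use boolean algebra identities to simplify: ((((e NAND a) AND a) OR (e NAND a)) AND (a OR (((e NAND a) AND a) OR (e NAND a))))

By absorption (E AND (E OR v) = E) then absorption (E OR (E AND v) = E):
= (e NAND a)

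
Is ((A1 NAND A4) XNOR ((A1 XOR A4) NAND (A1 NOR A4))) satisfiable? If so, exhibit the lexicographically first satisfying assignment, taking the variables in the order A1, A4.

A1=0, A4=0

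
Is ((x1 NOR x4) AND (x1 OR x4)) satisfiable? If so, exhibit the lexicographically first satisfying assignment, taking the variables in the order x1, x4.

UNSATISFIABLE - no assignment makes this expression true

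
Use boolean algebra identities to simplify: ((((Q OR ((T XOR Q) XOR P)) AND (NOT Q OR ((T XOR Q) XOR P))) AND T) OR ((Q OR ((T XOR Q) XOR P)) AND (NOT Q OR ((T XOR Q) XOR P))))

By absorption (E OR (E AND v) = E) then distribution ((E OR v) AND (E OR NOT v) = E):
= ((T XOR Q) XOR P)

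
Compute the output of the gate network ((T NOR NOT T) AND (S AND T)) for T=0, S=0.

Substituting: ((0 NOR NOT 0) AND (0 AND 0))
= 0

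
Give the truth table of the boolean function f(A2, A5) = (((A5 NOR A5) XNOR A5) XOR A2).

A2 | A5 | Output
----------------
0 | 0 | 0
0 | 1 | 0
1 | 0 | 1
1 | 1 | 1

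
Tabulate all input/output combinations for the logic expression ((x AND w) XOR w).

w | x | Output
--------------
0 | 0 | 0
0 | 1 | 0
1 | 0 | 1
1 | 1 | 0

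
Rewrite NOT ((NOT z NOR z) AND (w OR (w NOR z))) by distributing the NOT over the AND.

NOT (NOT z NOR z) OR NOT (w OR (w NOR z))
De Morgan's: NOT(AND of terms) = OR of negations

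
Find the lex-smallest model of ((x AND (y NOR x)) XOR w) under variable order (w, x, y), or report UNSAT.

w=1, x=0, y=0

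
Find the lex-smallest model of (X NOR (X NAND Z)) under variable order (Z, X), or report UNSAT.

UNSATISFIABLE - no assignment makes this expression true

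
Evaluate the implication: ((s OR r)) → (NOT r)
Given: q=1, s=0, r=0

Antecedent ((s OR r)) = 0; consequent (NOT r) = 1.
0 → 1 = 1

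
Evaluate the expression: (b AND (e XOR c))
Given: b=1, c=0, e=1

Substituting: (1 AND (1 XOR 0))
= 1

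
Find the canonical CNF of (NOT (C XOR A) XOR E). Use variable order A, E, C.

(A OR E OR NOT C) AND (A OR NOT E OR C) AND (NOT A OR E OR C) AND (NOT A OR NOT E OR NOT C)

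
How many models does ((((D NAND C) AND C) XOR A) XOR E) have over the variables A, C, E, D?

Satisfying assignments: (0,0,1,0), (0,0,1,1), (0,1,0,0), (0,1,1,1), (1,0,0,0), (1,0,0,1), (1,1,0,1), (1,1,1,0)
Count: 8 out of 16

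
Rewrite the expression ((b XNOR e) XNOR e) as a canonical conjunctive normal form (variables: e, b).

(e OR b) AND (NOT e OR b)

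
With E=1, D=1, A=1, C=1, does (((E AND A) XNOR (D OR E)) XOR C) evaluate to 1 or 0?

Substituting: (((1 AND 1) XNOR (1 OR 1)) XOR 1)
= 0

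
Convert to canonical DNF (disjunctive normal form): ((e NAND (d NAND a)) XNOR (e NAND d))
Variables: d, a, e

(NOT d AND NOT a AND NOT e) OR (NOT d AND a AND NOT e) OR (d AND NOT a AND NOT e) OR (d AND NOT a AND e) OR (d AND a AND NOT e)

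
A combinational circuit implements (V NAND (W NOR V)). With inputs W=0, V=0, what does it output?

Substituting: (0 NAND (0 NOR 0))
= 1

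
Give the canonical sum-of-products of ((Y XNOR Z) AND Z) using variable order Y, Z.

Σm(3) = (Y AND Z)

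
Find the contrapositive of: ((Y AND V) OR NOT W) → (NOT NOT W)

Contrapositive: NOT W → NOT ((Y AND V) OR NOT W)
Note: A statement and its contrapositive are logically equivalent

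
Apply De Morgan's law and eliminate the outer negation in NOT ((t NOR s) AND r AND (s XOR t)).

NOT (t NOR s) OR NOT r OR NOT (s XOR t)
De Morgan's: NOT(AND of terms) = OR of negations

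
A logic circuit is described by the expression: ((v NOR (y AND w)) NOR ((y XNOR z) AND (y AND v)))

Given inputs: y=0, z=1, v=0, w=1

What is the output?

Substituting: ((0 NOR (0 AND 1)) NOR ((0 XNOR 1) AND (0 AND 0)))
= 0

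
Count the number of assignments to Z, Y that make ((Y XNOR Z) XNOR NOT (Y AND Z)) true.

Satisfying assignments: (0,0)
Count: 1 out of 4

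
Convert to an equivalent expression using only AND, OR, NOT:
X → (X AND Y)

NOT X OR (X AND Y)
(Implication elimination: A → B = NOT A OR B)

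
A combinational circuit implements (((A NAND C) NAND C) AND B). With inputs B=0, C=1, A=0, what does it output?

Substituting: (((0 NAND 1) NAND 1) AND 0)
= 0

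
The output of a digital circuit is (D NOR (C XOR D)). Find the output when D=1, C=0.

Substituting: (1 NOR (0 XOR 1))
= 0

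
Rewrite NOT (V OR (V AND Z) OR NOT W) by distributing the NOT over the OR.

NOT V AND NOT (V AND Z) AND W
De Morgan's: NOT(OR of terms) = AND of negations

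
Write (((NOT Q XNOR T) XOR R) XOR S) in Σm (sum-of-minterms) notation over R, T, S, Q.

Σm(1, 2, 4, 7, 8, 11, 13, 14) = (NOT R AND NOT T AND NOT S AND Q) OR (NOT R AND NOT T AND S AND NOT Q) OR (NOT R AND T AND NOT S AND NOT Q) OR (NOT R AND T AND S AND Q) OR (R AND NOT T AND NOT S AND NOT Q) OR (R AND NOT T AND S AND Q) OR (R AND T AND NOT S AND Q) OR (R AND T AND S AND NOT Q)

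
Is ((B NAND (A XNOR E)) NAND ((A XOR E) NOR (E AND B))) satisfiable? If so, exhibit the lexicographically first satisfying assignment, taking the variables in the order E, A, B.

E=0, A=0, B=1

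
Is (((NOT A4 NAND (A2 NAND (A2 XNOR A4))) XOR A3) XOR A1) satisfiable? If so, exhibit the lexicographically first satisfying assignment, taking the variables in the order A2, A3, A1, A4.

A2=0, A3=0, A1=0, A4=1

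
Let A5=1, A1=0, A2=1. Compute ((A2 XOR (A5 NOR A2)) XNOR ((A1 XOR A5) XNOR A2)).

Substituting: ((1 XOR (1 NOR 1)) XNOR ((0 XOR 1) XNOR 1))
= 1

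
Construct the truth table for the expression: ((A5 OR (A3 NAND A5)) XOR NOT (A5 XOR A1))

A3 | A1 | A5 | Output
---------------------
0 | 0 | 0 | 0
0 | 0 | 1 | 1
0 | 1 | 0 | 1
0 | 1 | 1 | 0
1 | 0 | 0 | 0
1 | 0 | 1 | 1
1 | 1 | 0 | 1
1 | 1 | 1 | 0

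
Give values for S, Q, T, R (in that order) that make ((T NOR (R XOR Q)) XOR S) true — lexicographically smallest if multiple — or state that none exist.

S=0, Q=0, T=0, R=0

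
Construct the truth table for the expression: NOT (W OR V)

V | W | Output
--------------
0 | 0 | 1
0 | 1 | 0
1 | 0 | 0
1 | 1 | 0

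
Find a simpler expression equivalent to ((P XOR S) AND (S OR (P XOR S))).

By absorption (E AND (E OR v) = E):
= (P XOR S)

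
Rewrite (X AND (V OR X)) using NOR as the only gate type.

((X NOR X) NOR (((V NOR X) NOR (V NOR X)) NOR ((V NOR X) NOR (V NOR X))))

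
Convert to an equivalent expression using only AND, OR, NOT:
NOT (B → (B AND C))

B AND NOT (B AND C)
(Negated implication: NOT(A → B) = A AND NOT B)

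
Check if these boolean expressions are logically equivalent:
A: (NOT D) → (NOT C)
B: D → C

No, Inverse is not equivalent to original (counterexample: C=0, E=0, D=1)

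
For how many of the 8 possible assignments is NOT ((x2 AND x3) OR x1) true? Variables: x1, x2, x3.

Satisfying assignments: (0,0,0), (0,0,1), (0,1,0)
Count: 3 out of 8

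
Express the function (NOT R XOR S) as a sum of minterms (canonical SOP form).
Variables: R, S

Σm(0, 3) = (NOT R AND NOT S) OR (R AND S)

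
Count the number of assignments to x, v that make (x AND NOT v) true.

Satisfying assignments: (1,0)
Count: 1 out of 4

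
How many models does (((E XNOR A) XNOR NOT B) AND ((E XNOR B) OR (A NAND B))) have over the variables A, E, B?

Satisfying assignments: (0,0,0), (0,1,1), (1,1,0)
Count: 3 out of 8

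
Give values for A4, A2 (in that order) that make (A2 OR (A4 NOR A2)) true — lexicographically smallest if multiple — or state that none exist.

A4=0, A2=0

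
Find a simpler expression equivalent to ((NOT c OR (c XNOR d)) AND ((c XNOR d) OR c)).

By distribution ((E OR v) AND (E OR NOT v) = E):
= (c XNOR d)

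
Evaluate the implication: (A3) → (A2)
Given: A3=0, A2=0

Antecedent (A3) = 0; consequent (A2) = 0.
0 → 0 = 1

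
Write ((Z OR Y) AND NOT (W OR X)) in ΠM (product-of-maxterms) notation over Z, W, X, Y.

ΠM(0, 2, 3, 4, 5, 6, 7, 10, 11, 12, 13, 14, 15) = (Z OR W OR X OR Y) AND (Z OR W OR NOT X OR Y) AND (Z OR W OR NOT X OR NOT Y) AND (Z OR NOT W OR X OR Y) AND (Z OR NOT W OR X OR NOT Y) AND (Z OR NOT W OR NOT X OR Y) AND (Z OR NOT W OR NOT X OR NOT Y) AND (NOT Z OR W OR NOT X OR Y) AND (NOT Z OR W OR NOT X OR NOT Y) AND (NOT Z OR NOT W OR X OR Y) AND (NOT Z OR NOT W OR X OR NOT Y) AND (NOT Z OR NOT W OR NOT X OR Y) AND (NOT Z OR NOT W OR NOT X OR NOT Y)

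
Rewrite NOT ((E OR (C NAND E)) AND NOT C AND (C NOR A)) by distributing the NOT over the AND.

NOT (E OR (C NAND E)) OR C OR NOT (C NOR A)
De Morgan's: NOT(AND of terms) = OR of negations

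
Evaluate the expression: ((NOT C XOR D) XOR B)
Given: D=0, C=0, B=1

Substituting: ((NOT 0 XOR 0) XOR 1)
= 0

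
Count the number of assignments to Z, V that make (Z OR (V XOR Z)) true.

Satisfying assignments: (0,1), (1,0), (1,1)
Count: 3 out of 4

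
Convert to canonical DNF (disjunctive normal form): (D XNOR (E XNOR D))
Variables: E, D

(E AND NOT D) OR (E AND D)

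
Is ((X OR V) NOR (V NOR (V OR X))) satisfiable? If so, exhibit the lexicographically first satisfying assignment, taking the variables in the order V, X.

UNSATISFIABLE - no assignment makes this expression true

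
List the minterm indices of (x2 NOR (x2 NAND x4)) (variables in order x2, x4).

Σm() = FALSE (no minterms)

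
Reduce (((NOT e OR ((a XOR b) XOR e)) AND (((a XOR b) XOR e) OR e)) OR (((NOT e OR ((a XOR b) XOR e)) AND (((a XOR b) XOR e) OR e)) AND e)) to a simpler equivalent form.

By absorption (E OR (E AND v) = E) then distribution ((E OR v) AND (E OR NOT v) = E):
= ((a XOR b) XOR e)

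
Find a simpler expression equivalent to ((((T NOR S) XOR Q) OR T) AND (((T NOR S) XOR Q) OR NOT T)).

By distribution ((E OR v) AND (E OR NOT v) = E):
= ((T NOR S) XOR Q)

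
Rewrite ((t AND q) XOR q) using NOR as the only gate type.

((((((t NOR t) NOR (q NOR q)) NOR q) NOR (((t NOR t) NOR (q NOR q)) NOR q)) NOR ((((t NOR t) NOR (q NOR q)) NOR q) NOR (((t NOR t) NOR (q NOR q)) NOR q))) NOR ((((((t NOR t) NOR (q NOR q)) NOR ((t NOR t) NOR (q NOR q))) NOR (q NOR q)) NOR ((((t NOR t) NOR (q NOR q)) NOR ((t NOR t) NOR (q NOR q))) NOR (q NOR q))) NOR (((((t NOR t) NOR (q NOR q)) NOR ((t NOR t) NOR (q NOR q))) NOR (q NOR q)) NOR ((((t NOR t) NOR (q NOR q)) NOR ((t NOR t) NOR (q NOR q))) NOR (q NOR q)))))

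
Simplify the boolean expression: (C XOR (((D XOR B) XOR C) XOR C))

By XOR self-cancellation ((E XOR v) XOR v = E):
= ((D XOR B) XOR C)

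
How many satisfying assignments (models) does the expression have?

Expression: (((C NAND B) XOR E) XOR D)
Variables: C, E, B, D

Satisfying assignments: (0,0,0,0), (0,0,1,0), (0,1,0,1), (0,1,1,1), (1,0,0,0), (1,0,1,1), (1,1,0,1), (1,1,1,0)
Count: 8 out of 16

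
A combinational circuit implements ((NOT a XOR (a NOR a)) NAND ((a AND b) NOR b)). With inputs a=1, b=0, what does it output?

Substituting: ((NOT 1 XOR (1 NOR 1)) NAND ((1 AND 0) NOR 0))
= 1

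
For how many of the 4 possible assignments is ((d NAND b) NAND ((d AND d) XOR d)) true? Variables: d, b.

Satisfying assignments: (0,0), (0,1), (1,0), (1,1)
Count: 4 out of 4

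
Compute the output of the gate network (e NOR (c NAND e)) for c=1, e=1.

Substituting: (1 NOR (1 NAND 1))
= 0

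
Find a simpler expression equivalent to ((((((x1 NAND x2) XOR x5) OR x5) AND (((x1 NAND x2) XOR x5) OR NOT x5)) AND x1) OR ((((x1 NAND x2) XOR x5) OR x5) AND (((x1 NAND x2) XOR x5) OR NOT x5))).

By absorption (E OR (E AND v) = E) then distribution ((E OR v) AND (E OR NOT v) = E):
= ((x1 NAND x2) XOR x5)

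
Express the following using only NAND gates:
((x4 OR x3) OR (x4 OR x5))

((((x4 NAND x4) NAND (x3 NAND x3)) NAND ((x4 NAND x4) NAND (x3 NAND x3))) NAND (((x4 NAND x4) NAND (x5 NAND x5)) NAND ((x4 NAND x4) NAND (x5 NAND x5))))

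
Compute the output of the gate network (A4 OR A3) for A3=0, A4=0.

Substituting: (0 OR 0)
= 0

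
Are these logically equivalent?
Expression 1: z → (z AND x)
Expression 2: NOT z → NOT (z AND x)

No, Inverse is not equivalent to original (counterexample: x=0, z=1)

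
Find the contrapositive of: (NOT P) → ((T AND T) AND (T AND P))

Contrapositive: NOT ((T AND T) AND (T AND P)) → P
Note: A statement and its contrapositive are logically equivalent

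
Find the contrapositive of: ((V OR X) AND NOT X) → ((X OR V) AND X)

Contrapositive: NOT ((X OR V) AND X) → NOT ((V OR X) AND NOT X)
Note: A statement and its contrapositive are logically equivalent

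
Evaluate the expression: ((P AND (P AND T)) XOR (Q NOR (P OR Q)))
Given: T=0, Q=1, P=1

Substituting: ((1 AND (1 AND 0)) XOR (1 NOR (1 OR 1)))
= 0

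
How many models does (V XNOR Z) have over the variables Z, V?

Satisfying assignments: (0,0), (1,1)
Count: 2 out of 4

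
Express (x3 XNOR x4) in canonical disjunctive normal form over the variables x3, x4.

(NOT x3 AND NOT x4) OR (x3 AND x4)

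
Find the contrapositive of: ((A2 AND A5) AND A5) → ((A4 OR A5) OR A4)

Contrapositive: NOT ((A4 OR A5) OR A4) → NOT ((A2 AND A5) AND A5)
Note: A statement and its contrapositive are logically equivalent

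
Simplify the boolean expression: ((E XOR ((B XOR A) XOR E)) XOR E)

By XOR self-cancellation ((E XOR v) XOR v = E):
= ((B XOR A) XOR E)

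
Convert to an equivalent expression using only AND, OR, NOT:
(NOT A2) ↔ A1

((NOT A2) AND A1) OR (A2 AND NOT A1)
(Biconditional = both true or both false)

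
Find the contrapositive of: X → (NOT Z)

Contrapositive: Z → NOT X
Note: A statement and its contrapositive are logically equivalent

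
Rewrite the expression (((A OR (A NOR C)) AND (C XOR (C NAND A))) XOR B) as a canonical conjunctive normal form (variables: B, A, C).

(B OR A OR NOT C) AND (NOT B OR A OR C) AND (NOT B OR NOT A OR C) AND (NOT B OR NOT A OR NOT C)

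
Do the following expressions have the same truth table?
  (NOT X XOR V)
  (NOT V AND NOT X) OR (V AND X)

Yes, they are equivalent — the two output columns agree on all 4 assignments:
V | X | Expression 1 | Expression 2
-----------------------------------
0 | 0 | 1 | 1
0 | 1 | 0 | 0
1 | 0 | 0 | 0
1 | 1 | 1 | 1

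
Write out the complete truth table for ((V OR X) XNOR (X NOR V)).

X | V | Output
--------------
0 | 0 | 0
0 | 1 | 0
1 | 0 | 0
1 | 1 | 0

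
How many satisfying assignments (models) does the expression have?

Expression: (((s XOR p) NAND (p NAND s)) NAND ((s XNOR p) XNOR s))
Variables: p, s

Satisfying assignments: (0,0), (0,1), (1,0)
Count: 3 out of 4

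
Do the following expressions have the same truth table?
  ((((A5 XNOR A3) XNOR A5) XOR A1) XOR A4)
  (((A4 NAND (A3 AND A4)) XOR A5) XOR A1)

No. Counterexample: with A5=0, A3=0, A1=0, A4=0, Expression 1 = 0 but Expression 2 = 1.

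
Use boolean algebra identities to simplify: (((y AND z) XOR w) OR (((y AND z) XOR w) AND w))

By absorption (E OR (E AND v) = E):
= ((y AND z) XOR w)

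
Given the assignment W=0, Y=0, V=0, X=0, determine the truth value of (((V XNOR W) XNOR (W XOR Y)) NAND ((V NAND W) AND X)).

Substituting: (((0 XNOR 0) XNOR (0 XOR 0)) NAND ((0 NAND 0) AND 0))
= 1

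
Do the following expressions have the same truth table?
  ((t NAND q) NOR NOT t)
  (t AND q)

Yes, they are equivalent — the two output columns agree on all 4 assignments:
t | q | Expression 1 | Expression 2
-----------------------------------
0 | 0 | 0 | 0
0 | 1 | 0 | 0
1 | 0 | 0 | 0
1 | 1 | 1 | 1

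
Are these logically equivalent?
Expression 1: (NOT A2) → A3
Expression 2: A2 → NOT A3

No, Inverse is not equivalent to original (counterexample: A2=0, A3=0, A5=0)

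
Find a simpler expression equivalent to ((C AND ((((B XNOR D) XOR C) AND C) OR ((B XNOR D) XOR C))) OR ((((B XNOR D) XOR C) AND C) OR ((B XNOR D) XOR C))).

By absorption (E OR (E AND v) = E) then absorption (E OR (E AND v) = E):
= ((B XNOR D) XOR C)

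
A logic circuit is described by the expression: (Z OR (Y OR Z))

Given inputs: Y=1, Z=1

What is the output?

Substituting: (1 OR (1 OR 1))
= 1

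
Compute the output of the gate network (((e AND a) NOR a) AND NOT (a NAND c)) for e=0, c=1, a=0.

Substituting: (((0 AND 0) NOR 0) AND NOT (0 NAND 1))
= 0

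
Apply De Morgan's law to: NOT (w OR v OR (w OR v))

NOT w AND NOT v AND NOT (w OR v)
De Morgan's: NOT(OR of terms) = AND of negations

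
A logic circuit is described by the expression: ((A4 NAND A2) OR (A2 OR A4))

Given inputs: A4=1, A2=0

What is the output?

Substituting: ((1 NAND 0) OR (0 OR 1))
= 1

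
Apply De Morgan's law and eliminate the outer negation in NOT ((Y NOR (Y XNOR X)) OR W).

NOT (Y NOR (Y XNOR X)) AND NOT W
De Morgan's: NOT(OR of terms) = AND of negations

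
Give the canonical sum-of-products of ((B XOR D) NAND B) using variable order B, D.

Σm(0, 1, 3) = (NOT B AND NOT D) OR (NOT B AND D) OR (B AND D)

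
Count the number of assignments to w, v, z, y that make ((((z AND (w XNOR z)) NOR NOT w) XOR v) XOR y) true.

Satisfying assignments: (0,0,0,1), (0,0,1,1), (0,1,0,0), (0,1,1,0), (1,0,0,0), (1,0,1,1), (1,1,0,1), (1,1,1,0)
Count: 8 out of 16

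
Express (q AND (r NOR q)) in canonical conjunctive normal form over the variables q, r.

(q OR r) AND (q OR NOT r) AND (NOT q OR r) AND (NOT q OR NOT r)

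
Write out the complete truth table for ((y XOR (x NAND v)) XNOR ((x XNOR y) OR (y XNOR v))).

y | v | x | Output
------------------
0 | 0 | 0 | 1
0 | 0 | 1 | 1
0 | 1 | 0 | 1
0 | 1 | 1 | 1
1 | 0 | 0 | 1
1 | 0 | 1 | 0
1 | 1 | 0 | 0
1 | 1 | 1 | 1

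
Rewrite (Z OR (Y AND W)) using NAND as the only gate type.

((Z NAND Z) NAND (((Y NAND W) NAND (Y NAND W)) NAND ((Y NAND W) NAND (Y NAND W))))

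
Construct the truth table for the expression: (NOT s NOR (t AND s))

t | s | Output
--------------
0 | 0 | 0
0 | 1 | 1
1 | 0 | 0
1 | 1 | 0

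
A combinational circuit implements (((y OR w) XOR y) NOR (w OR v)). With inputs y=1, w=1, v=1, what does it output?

Substituting: (((1 OR 1) XOR 1) NOR (1 OR 1))
= 0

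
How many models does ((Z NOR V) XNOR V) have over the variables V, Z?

Satisfying assignments: (0,1)
Count: 1 out of 4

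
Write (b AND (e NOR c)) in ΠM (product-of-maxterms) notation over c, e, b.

ΠM(0, 2, 3, 4, 5, 6, 7) = (c OR e OR b) AND (c OR NOT e OR b) AND (c OR NOT e OR NOT b) AND (NOT c OR e OR b) AND (NOT c OR e OR NOT b) AND (NOT c OR NOT e OR b) AND (NOT c OR NOT e OR NOT b)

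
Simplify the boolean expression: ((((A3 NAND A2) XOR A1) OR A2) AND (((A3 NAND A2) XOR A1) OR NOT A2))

By distribution ((E OR v) AND (E OR NOT v) = E):
= ((A3 NAND A2) XOR A1)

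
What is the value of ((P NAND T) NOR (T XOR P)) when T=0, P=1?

Substituting: ((1 NAND 0) NOR (0 XOR 1))
= 0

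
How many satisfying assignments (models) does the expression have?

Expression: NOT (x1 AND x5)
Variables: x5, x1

Satisfying assignments: (0,0), (0,1), (1,0)
Count: 3 out of 4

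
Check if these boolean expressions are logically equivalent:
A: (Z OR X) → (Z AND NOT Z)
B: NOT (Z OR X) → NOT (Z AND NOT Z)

No, Inverse is not equivalent to original (counterexample: X=0, Z=1)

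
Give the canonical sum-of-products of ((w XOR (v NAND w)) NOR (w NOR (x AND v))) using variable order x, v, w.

Σm(1, 5) = (NOT x AND NOT v AND w) OR (x AND NOT v AND w)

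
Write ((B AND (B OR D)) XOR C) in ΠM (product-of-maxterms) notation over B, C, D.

ΠM(0, 1, 6, 7) = (B OR C OR D) AND (B OR C OR NOT D) AND (NOT B OR NOT C OR D) AND (NOT B OR NOT C OR NOT D)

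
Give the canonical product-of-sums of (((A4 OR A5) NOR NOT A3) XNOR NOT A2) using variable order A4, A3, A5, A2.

ΠM(0, 2, 5, 6, 8, 10, 12, 14) = (A4 OR A3 OR A5 OR A2) AND (A4 OR A3 OR NOT A5 OR A2) AND (A4 OR NOT A3 OR A5 OR NOT A2) AND (A4 OR NOT A3 OR NOT A5 OR A2) AND (NOT A4 OR A3 OR A5 OR A2) AND (NOT A4 OR A3 OR NOT A5 OR A2) AND (NOT A4 OR NOT A3 OR A5 OR A2) AND (NOT A4 OR NOT A3 OR NOT A5 OR A2)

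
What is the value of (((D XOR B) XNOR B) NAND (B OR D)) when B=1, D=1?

Substituting: (((1 XOR 1) XNOR 1) NAND (1 OR 1))
= 1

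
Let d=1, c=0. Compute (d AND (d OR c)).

Substituting: (1 AND (1 OR 0))
= 1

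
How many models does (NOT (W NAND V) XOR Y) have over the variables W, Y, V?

Satisfying assignments: (0,1,0), (0,1,1), (1,0,1), (1,1,0)
Count: 4 out of 8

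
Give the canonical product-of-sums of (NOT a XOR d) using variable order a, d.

ΠM(1, 2) = (a OR NOT d) AND (NOT a OR d)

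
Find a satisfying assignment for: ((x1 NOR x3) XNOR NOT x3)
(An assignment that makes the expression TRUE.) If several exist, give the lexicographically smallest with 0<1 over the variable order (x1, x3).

x1=0, x3=0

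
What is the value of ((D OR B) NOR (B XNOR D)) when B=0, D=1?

Substituting: ((1 OR 0) NOR (0 XNOR 1))
= 0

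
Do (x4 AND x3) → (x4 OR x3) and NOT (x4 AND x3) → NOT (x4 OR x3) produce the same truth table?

No, Inverse is not equivalent to original (counterexample: x3=0, x4=1)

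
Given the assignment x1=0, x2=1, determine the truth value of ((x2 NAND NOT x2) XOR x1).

Substituting: ((1 NAND NOT 1) XOR 0)
= 1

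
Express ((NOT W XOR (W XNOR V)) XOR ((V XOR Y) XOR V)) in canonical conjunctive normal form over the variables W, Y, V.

(W OR Y OR V) AND (W OR NOT Y OR NOT V) AND (NOT W OR Y OR V) AND (NOT W OR NOT Y OR NOT V)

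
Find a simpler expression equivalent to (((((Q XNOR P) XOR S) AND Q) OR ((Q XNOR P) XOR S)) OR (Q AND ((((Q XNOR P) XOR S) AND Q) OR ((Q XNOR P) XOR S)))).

By absorption (E OR (E AND v) = E) then absorption (E OR (E AND v) = E):
= ((Q XNOR P) XOR S)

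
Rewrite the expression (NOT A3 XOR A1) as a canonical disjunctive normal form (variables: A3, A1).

(NOT A3 AND NOT A1) OR (A3 AND A1)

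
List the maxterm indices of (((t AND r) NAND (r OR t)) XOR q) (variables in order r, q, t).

ΠM(2, 3, 5, 6) = (r OR NOT q OR t) AND (r OR NOT q OR NOT t) AND (NOT r OR q OR NOT t) AND (NOT r OR NOT q OR t)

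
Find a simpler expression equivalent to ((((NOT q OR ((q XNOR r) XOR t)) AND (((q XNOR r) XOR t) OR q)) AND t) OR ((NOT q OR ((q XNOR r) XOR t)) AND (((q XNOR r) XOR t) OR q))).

By absorption (E OR (E AND v) = E) then distribution ((E OR v) AND (E OR NOT v) = E):
= ((q XNOR r) XOR t)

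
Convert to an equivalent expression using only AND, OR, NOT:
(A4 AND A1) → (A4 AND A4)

NOT (A4 AND A1) OR (A4 AND A4)
(Implication elimination: A → B = NOT A OR B)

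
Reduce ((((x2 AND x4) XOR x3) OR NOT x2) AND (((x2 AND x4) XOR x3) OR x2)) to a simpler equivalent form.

By distribution ((E OR v) AND (E OR NOT v) = E):
= ((x2 AND x4) XOR x3)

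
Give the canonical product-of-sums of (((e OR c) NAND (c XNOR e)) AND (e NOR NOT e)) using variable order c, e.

ΠM(0, 1, 2, 3) = (c OR e) AND (c OR NOT e) AND (NOT c OR e) AND (NOT c OR NOT e)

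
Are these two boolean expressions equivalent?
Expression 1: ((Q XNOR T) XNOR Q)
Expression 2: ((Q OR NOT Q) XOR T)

No. Counterexample: with Q=0, T=0, Expression 1 = 0 but Expression 2 = 1.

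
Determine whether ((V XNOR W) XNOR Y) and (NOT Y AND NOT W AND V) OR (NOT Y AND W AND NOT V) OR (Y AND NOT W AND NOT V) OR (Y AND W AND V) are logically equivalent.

Yes, they are equivalent — the two output columns agree on all 8 assignments:
Y | W | V | Expression 1 | Expression 2
---------------------------------------
0 | 0 | 0 | 0 | 0
0 | 0 | 1 | 1 | 1
0 | 1 | 0 | 1 | 1
0 | 1 | 1 | 0 | 0
1 | 0 | 0 | 1 | 1
1 | 0 | 1 | 0 | 0
1 | 1 | 0 | 0 | 0
1 | 1 | 1 | 1 | 1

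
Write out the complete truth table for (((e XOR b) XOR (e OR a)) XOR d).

e | b | d | a | Output
----------------------
0 | 0 | 0 | 0 | 0
0 | 0 | 0 | 1 | 1
0 | 0 | 1 | 0 | 1
0 | 0 | 1 | 1 | 0
0 | 1 | 0 | 0 | 1
0 | 1 | 0 | 1 | 0
0 | 1 | 1 | 0 | 0
0 | 1 | 1 | 1 | 1
1 | 0 | 0 | 0 | 0
1 | 0 | 0 | 1 | 0
1 | 0 | 1 | 0 | 1
1 | 0 | 1 | 1 | 1
1 | 1 | 0 | 0 | 1
1 | 1 | 0 | 1 | 1
1 | 1 | 1 | 0 | 0
1 | 1 | 1 | 1 | 0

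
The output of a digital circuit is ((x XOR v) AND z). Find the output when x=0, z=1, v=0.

Substituting: ((0 XOR 0) AND 1)
= 0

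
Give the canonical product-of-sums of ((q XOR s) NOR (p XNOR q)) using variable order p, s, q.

ΠM(0, 1, 2, 5, 6, 7) = (p OR s OR q) AND (p OR s OR NOT q) AND (p OR NOT s OR q) AND (NOT p OR s OR NOT q) AND (NOT p OR NOT s OR q) AND (NOT p OR NOT s OR NOT q)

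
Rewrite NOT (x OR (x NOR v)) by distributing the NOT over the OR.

NOT x AND NOT (x NOR v)
De Morgan's: NOT(OR of terms) = AND of negations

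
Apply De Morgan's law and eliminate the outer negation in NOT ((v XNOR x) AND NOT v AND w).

NOT (v XNOR x) OR v OR NOT w
De Morgan's: NOT(AND of terms) = OR of negations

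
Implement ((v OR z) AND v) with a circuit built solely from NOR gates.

((((v NOR z) NOR (v NOR z)) NOR ((v NOR z) NOR (v NOR z))) NOR (v NOR v))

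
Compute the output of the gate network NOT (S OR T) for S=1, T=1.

Substituting: NOT (1 OR 1)
= 0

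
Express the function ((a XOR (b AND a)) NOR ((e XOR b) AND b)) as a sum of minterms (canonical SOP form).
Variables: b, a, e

Σm(0, 1, 5, 7) = (NOT b AND NOT a AND NOT e) OR (NOT b AND NOT a AND e) OR (b AND NOT a AND e) OR (b AND a AND e)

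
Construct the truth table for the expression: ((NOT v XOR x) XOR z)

x | z | v | Output
------------------
0 | 0 | 0 | 1
0 | 0 | 1 | 0
0 | 1 | 0 | 0
0 | 1 | 1 | 1
1 | 0 | 0 | 0
1 | 0 | 1 | 1
1 | 1 | 0 | 1
1 | 1 | 1 | 0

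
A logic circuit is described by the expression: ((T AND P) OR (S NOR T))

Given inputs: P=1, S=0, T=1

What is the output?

Substituting: ((1 AND 1) OR (0 NOR 1))
= 1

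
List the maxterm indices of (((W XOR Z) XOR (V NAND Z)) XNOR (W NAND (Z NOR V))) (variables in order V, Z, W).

ΠM(2, 5, 7) = (V OR NOT Z OR W) AND (NOT V OR Z OR NOT W) AND (NOT V OR NOT Z OR NOT W)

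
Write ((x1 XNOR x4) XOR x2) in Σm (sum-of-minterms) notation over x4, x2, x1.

Σm(0, 3, 5, 6) = (NOT x4 AND NOT x2 AND NOT x1) OR (NOT x4 AND x2 AND x1) OR (x4 AND NOT x2 AND x1) OR (x4 AND x2 AND NOT x1)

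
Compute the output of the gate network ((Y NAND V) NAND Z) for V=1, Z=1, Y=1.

Substituting: ((1 NAND 1) NAND 1)
= 1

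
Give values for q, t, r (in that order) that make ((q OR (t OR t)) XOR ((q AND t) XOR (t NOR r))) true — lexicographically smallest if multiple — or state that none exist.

q=0, t=0, r=0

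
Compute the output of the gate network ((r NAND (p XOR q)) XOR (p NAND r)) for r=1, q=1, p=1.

Substituting: ((1 NAND (1 XOR 1)) XOR (1 NAND 1))
= 1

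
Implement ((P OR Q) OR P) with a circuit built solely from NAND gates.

((((P NAND P) NAND (Q NAND Q)) NAND ((P NAND P) NAND (Q NAND Q))) NAND (P NAND P))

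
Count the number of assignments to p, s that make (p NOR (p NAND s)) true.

No assignment satisfies the expression.
Count: 0 out of 4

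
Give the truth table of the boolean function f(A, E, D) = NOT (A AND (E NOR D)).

A | E | D | Output
------------------
0 | 0 | 0 | 1
0 | 0 | 1 | 1
0 | 1 | 0 | 1
0 | 1 | 1 | 1
1 | 0 | 0 | 0
1 | 0 | 1 | 1
1 | 1 | 0 | 1
1 | 1 | 1 | 1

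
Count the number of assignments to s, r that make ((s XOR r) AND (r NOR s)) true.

No assignment satisfies the expression.
Count: 0 out of 4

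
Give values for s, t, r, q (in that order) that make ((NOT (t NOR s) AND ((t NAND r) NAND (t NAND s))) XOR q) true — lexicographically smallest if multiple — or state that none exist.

s=0, t=0, r=0, q=1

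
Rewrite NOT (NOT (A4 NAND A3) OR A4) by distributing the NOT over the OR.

(A4 NAND A3) AND NOT A4
De Morgan's: NOT(OR of terms) = AND of negations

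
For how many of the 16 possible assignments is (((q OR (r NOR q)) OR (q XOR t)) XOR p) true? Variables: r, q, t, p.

Satisfying assignments: (0,0,0,0), (0,0,1,0), (0,1,0,0), (0,1,1,0), (1,0,0,1), (1,0,1,0), (1,1,0,0), (1,1,1,0)
Count: 8 out of 16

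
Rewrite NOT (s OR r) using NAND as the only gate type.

(((s NAND s) NAND (r NAND r)) NAND ((s NAND s) NAND (r NAND r)))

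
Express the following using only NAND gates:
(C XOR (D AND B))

((C NAND (C NAND ((D NAND B) NAND (D NAND B)))) NAND (((D NAND B) NAND (D NAND B)) NAND (C NAND ((D NAND B) NAND (D NAND B)))))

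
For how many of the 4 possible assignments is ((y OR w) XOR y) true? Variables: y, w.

Satisfying assignments: (0,1)
Count: 1 out of 4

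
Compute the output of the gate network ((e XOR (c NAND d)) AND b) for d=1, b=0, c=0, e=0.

Substituting: ((0 XOR (0 NAND 1)) AND 0)
= 0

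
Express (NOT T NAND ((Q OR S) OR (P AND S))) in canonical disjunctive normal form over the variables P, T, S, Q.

(NOT P AND NOT T AND NOT S AND NOT Q) OR (NOT P AND T AND NOT S AND NOT Q) OR (NOT P AND T AND NOT S AND Q) OR (NOT P AND T AND S AND NOT Q) OR (NOT P AND T AND S AND Q) OR (P AND NOT T AND NOT S AND NOT Q) OR (P AND T AND NOT S AND NOT Q) OR (P AND T AND NOT S AND Q) OR (P AND T AND S AND NOT Q) OR (P AND T AND S AND Q)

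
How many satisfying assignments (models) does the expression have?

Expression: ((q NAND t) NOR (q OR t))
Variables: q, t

No assignment satisfies the expression.
Count: 0 out of 4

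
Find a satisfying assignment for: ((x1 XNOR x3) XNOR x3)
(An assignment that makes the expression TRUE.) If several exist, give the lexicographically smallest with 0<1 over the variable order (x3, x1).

x3=0, x1=1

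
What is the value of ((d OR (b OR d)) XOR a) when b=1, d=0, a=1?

Substituting: ((0 OR (1 OR 0)) XOR 1)
= 0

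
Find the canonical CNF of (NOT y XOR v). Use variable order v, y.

(v OR NOT y) AND (NOT v OR y)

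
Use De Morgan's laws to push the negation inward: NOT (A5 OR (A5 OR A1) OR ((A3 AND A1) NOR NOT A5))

NOT A5 AND NOT (A5 OR A1) AND NOT ((A3 AND A1) NOR NOT A5)
De Morgan's: NOT(OR of terms) = AND of negations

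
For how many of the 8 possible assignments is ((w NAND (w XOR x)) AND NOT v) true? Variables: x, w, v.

Satisfying assignments: (0,0,0), (1,0,0), (1,1,0)
Count: 3 out of 8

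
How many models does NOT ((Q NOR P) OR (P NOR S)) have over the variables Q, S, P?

Satisfying assignments: (0,0,1), (0,1,1), (1,0,1), (1,1,0), (1,1,1)
Count: 5 out of 8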